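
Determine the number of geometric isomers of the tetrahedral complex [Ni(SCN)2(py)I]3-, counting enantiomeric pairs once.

All four vertices of a tetrahedron are equivalent and mutually adjacent, so cis/trans isomerism cannot arise.
Only one geometric arrangement is possible.

1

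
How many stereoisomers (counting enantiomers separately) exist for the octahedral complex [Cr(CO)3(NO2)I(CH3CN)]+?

5

The distinct arrangements are (4 in all): CO mer (3 arrangements); CO fac (chiral).
One of these lacks any improper symmetry element and so occurs as an enantiomeric pair, giving 4 + 1 = 5 stereoisomers in total.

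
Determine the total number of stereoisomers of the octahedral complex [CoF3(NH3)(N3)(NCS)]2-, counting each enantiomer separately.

In an octahedral complex each vertex has one trans partner and four cis neighbours.
Systematic placement gives 4 geometric isomers: F mer (3 arrangements); F fac (chiral).
One of these lacks any improper symmetry element and so occurs as an enantiomeric pair, giving 4 + 1 = 5 stereoisomers in total.

5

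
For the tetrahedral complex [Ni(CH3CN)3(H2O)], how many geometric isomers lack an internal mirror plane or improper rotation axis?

0

All four vertices of a tetrahedron are equivalent and mutually adjacent, so cis/trans isomerism cannot arise.
Only one geometric arrangement is possible.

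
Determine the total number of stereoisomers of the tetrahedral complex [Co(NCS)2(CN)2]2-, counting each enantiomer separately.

Only one geometric arrangement is possible.

1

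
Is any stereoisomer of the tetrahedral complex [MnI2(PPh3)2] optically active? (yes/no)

In a tetrahedral complex all four positions are equivalent and every pair of ligands is adjacent — there is no cis/trans distinction.
Only one geometric arrangement is possible.

no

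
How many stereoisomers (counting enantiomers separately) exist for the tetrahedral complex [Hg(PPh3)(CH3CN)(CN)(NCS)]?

In a tetrahedral complex all four positions are equivalent and every pair of ligands is adjacent — there is no cis/trans distinction.
Only one geometric arrangement is possible; it has no improper symmetry element, so it exists as a pair of enantiomers (2 stereoisomers).

2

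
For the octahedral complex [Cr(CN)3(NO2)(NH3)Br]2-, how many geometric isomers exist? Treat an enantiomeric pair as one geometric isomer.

Systematic placement gives 4 geometric isomers: CN mer (3 arrangements); CN fac (chiral).

4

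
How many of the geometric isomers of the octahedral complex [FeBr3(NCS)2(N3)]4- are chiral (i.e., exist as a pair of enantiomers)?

An octahedron has six vertices in three trans pairs; every non-trans pair is cis.
Systematic placement gives 3 geometric isomers: Br mer, NCS trans; Br mer, NCS cis; Br fac, NCS cis.
Each arrangement has an internal mirror plane or centre of symmetry, so none is chiral.

0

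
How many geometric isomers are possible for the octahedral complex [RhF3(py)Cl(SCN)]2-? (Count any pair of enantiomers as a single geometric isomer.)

The six octahedral sites form three mutually perpendicular trans pairs.
Systematic placement gives 4 geometric isomers: F mer (3 arrangements); F fac (chiral).

4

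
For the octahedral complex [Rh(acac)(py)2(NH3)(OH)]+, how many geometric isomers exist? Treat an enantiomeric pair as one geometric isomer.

An octahedron has six vertices in three trans pairs; every non-trans pair is cis.
Each acac is bidentate and must span two cis positions.
Working through the distinct placements yields 4 geometric isomers: py cis (3 arrangements, 2 chiral); py trans.

4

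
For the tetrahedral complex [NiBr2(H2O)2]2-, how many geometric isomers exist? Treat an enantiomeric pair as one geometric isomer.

All four vertices of a tetrahedron are equivalent and mutually adjacent, so cis/trans isomerism cannot arise.
Only one geometric arrangement is possible.

1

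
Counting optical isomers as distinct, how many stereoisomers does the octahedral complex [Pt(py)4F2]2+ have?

2

In an octahedral complex each vertex has one trans partner and four cis neighbours.
Systematic placement gives 2 geometric isomers: F trans; F cis.
Each arrangement has an internal mirror plane or centre of symmetry, so none is chiral.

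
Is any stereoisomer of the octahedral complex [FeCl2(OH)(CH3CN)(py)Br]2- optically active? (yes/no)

An octahedron has six vertices in three trans pairs; every non-trans pair is cis.
Exhaustive case analysis gives 9 geometric isomers.
Of these, 6 lack any improper symmetry element and so occur as enantiomeric pairs, giving 9 + 6 = 15 stereoisomers in total.

yes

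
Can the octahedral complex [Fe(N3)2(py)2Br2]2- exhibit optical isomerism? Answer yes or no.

An octahedron has six vertices in three trans pairs; every non-trans pair is cis.
Systematic placement gives 5 geometric isomers: N3 trans, py trans, Br trans; N3 cis, py cis, Br trans; N3 cis, py trans, Br cis; N3 cis, py cis, Br cis (chiral); N3 trans, py cis, Br cis.
One of these lacks any improper symmetry element and so occurs as an enantiomeric pair, giving 5 + 1 = 6 stereoisomers in total.

yes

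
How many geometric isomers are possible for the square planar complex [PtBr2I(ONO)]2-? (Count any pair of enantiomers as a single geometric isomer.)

In a square planar complex each vertex has one trans partner and two cis neighbours.
The distinct arrangements are (2 in all): Br cis; Br trans.

2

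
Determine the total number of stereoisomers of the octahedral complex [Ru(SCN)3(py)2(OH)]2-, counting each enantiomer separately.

3

In an octahedral complex each vertex has one trans partner and four cis neighbours.
Working through the distinct placements yields 3 geometric isomers: SCN mer, py trans; SCN fac, py cis; SCN mer, py cis.
Each arrangement has an internal mirror plane or centre of symmetry, so none is chiral.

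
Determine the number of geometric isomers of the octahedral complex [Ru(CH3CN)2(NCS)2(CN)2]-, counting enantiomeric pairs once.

5

The distinct arrangements are (5 in all): CH3CN trans, NCS trans, CN trans; CH3CN trans, NCS cis, CN cis; CH3CN cis, NCS trans, CN cis; CH3CN cis, NCS cis, CN cis (chiral); CH3CN cis, NCS cis, CN trans.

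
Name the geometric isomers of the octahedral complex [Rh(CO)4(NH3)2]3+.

An octahedron has six vertices in three trans pairs; every non-trans pair is cis.
The distinct arrangements are (2 in all): NH3 trans; NH3 cis.

cis and trans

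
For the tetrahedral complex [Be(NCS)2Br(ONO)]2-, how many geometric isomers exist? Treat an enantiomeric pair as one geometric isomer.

All four vertices of a tetrahedron are equivalent and mutually adjacent, so cis/trans isomerism cannot arise.
Only one geometric arrangement is possible.

1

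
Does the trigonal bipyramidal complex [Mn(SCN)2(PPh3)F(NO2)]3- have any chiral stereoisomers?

yes

Exhaustive case analysis gives 7 geometric isomers.
Of these, 3 lack any improper symmetry element and so occur as enantiomeric pairs, giving 7 + 3 = 10 stereoisomers in total.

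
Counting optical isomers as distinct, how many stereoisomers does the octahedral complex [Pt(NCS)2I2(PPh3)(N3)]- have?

In an octahedral complex each vertex has one trans partner and four cis neighbours.
The distinct arrangements are (6 in all): NCS cis, I trans; NCS trans, I trans; NCS cis, I cis (3 arrangements, 2 chiral); NCS trans, I cis.
Of these, 2 lack any improper symmetry element and so occur as enantiomeric pairs, giving 6 + 2 = 8 stereoisomers in total.

8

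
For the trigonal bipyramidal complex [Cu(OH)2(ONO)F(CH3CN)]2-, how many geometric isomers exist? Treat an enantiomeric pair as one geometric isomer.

A trigonal bipyramid has two axial and three equatorial sites, which are chemically inequivalent.
Systematic enumeration (placing each ligand type in turn and discarding arrangements equivalent by rotation or reflection) gives 7 geometric isomers.

7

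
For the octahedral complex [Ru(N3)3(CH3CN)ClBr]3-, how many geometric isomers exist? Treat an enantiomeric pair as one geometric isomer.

The six octahedral sites form three mutually perpendicular trans pairs.
Systematic placement gives 4 geometric isomers: N3 mer (3 arrangements); N3 fac (chiral).

4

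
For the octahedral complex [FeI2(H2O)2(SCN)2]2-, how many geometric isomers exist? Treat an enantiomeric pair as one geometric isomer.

The six octahedral sites form three mutually perpendicular trans pairs.
Systematic placement gives 5 geometric isomers: I trans, H2O trans, SCN trans; I cis, H2O trans, SCN cis; I cis, H2O cis, SCN trans; I cis, H2O cis, SCN cis (chiral); I trans, H2O cis, SCN cis.

5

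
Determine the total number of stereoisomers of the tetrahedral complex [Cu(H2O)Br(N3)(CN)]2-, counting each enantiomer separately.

2

In a tetrahedral complex all four positions are equivalent and every pair of ligands is adjacent — there is no cis/trans distinction.
Only one geometric arrangement is possible; it has no improper symmetry element, so it exists as a pair of enantiomers (2 stereoisomers).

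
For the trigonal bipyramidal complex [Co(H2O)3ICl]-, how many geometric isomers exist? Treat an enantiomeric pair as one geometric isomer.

In a trigonal bipyramid the two axial positions differ from the three equatorial ones.
The distinct arrangements are (4 in all): I equatorial, Cl axial; I axial, Cl axial; I equatorial, Cl equatorial; I axial, Cl equatorial.

4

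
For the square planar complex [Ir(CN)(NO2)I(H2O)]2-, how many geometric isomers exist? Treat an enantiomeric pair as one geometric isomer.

A square has two trans pairs of vertices; adjacent vertices are cis.
Working through the distinct placements yields 3 geometric isomers: (CN/I trans, H2O/NO2 trans); (CN/NO2 trans, H2O/I trans); (CN/H2O trans, I/NO2 trans).

3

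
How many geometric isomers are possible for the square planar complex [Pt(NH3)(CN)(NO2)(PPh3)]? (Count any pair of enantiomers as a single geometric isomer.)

3

There are 3 geometric isomers: (CN/NO2 trans, NH3/PPh3 trans); (CN/PPh3 trans, NH3/NO2 trans); (CN/NH3 trans, NO2/PPh3 trans).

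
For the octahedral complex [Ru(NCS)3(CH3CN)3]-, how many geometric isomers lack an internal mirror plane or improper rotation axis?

0

In an octahedral complex each vertex has one trans partner and four cis neighbours.
Systematic placement gives 2 geometric isomers: NCS mer; NCS fac.
Each arrangement has an internal mirror plane or centre of symmetry, so none is chiral.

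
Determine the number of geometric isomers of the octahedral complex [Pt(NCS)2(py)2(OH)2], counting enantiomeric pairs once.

An octahedron has six vertices in three trans pairs; every non-trans pair is cis.
There are 5 geometric isomers: NCS trans, py trans, OH trans; NCS trans, py cis, OH cis; NCS cis, py trans, OH cis; NCS cis, py cis, OH cis (chiral); NCS cis, py cis, OH trans.

5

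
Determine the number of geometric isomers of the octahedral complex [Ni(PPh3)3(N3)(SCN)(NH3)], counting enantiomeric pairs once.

4

An octahedron has six vertices in three trans pairs; every non-trans pair is cis.
The distinct arrangements are (4 in all): PPh3 mer (3 arrangements); PPh3 fac (chiral).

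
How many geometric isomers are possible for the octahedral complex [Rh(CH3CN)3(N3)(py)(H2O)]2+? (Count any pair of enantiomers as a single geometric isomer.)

4

Working through the distinct placements yields 4 geometric isomers: CH3CN mer (3 arrangements); CH3CN fac (chiral).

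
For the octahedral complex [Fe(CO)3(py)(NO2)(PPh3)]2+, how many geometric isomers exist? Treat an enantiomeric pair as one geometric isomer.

4

The six octahedral sites form three mutually perpendicular trans pairs.
Working through the distinct placements yields 4 geometric isomers: CO mer (3 arrangements); CO fac (chiral).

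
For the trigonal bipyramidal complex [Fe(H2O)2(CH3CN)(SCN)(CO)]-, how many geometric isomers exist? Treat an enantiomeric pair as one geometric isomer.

7

Exhaustive case analysis gives 7 geometric isomers.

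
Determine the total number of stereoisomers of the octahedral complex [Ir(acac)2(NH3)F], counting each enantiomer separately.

3

The six octahedral sites form three mutually perpendicular trans pairs.
Each acac is bidentate and must span two cis positions.
The distinct arrangements are (2 in all): NH3 and F mutually trans; NH3 and F mutually cis (chiral).
One of these lacks any improper symmetry element and so occurs as an enantiomeric pair, giving 2 + 1 = 3 stereoisomers in total.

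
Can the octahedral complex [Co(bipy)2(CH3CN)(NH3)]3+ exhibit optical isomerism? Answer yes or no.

yes

The six octahedral sites form three mutually perpendicular trans pairs.
Each bipy is bidentate and must span two cis positions.
The distinct arrangements are (2 in all): CH3CN and NH3 mutually trans; CH3CN and NH3 mutually cis (chiral).
One of these lacks any improper symmetry element and so occurs as an enantiomeric pair, giving 2 + 1 = 3 stereoisomers in total.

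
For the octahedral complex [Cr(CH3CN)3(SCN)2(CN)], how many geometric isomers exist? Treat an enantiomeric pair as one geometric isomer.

Systematic placement gives 3 geometric isomers: CH3CN mer, SCN trans; CH3CN mer, SCN cis; CH3CN fac, SCN cis.

3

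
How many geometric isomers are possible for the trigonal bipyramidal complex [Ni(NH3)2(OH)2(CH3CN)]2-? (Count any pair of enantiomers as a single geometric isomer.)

In a trigonal bipyramid the two axial positions differ from the three equatorial ones.
Systematic enumeration (placing each ligand type in turn and discarding arrangements equivalent by rotation or reflection) gives 5 geometric isomers.

5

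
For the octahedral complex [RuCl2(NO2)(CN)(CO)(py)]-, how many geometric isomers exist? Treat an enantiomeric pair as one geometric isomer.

In an octahedral complex each vertex has one trans partner and four cis neighbours.
Systematic enumeration (placing each ligand type in turn and discarding arrangements equivalent by rotation or reflection) gives 9 geometric isomers.

9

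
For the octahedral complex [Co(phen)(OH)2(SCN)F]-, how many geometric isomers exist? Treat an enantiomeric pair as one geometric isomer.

The six octahedral sites form three mutually perpendicular trans pairs.
Each phen is bidentate and must span two cis positions.
Systematic placement gives 4 geometric isomers: OH cis (3 arrangements, 2 chiral); OH trans.

4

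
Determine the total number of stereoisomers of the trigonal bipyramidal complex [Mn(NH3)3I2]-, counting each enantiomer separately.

A trigonal bipyramid has two axial and three equatorial sites, which are chemically inequivalent.
Working through the distinct placements yields 3 geometric isomers: I both axial; I one axial, one equatorial; I both equatorial.
Each arrangement has an internal mirror plane or centre of symmetry, so none is chiral.

3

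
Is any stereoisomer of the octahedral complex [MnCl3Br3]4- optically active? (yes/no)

There are 2 geometric isomers: Cl mer; Cl fac.
Each arrangement has an internal mirror plane or centre of symmetry, so none is chiral.

no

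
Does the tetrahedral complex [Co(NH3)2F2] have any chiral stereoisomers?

no

All four vertices of a tetrahedron are equivalent and mutually adjacent, so cis/trans isomerism cannot arise.
Only one geometric arrangement is possible.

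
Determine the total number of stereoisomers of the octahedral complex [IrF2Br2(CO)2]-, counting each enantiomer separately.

Systematic placement gives 5 geometric isomers: F trans, Br trans, CO trans; F cis, Br trans, CO cis; F trans, Br cis, CO cis; F cis, Br cis, CO cis (chiral); F cis, Br cis, CO trans.
One of these lacks any improper symmetry element and so occurs as an enantiomeric pair, giving 5 + 1 = 6 stereoisomers in total.

6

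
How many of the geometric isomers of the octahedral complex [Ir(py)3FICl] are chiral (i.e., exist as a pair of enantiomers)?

The six octahedral sites form three mutually perpendicular trans pairs.
The distinct arrangements are (4 in all): py mer (3 arrangements); py fac (chiral).
One of these lacks any improper symmetry element and so occurs as an enantiomeric pair, giving 4 + 1 = 5 stereoisomers in total.

1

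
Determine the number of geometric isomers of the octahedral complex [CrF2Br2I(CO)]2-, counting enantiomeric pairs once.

6

An octahedron has six vertices in three trans pairs; every non-trans pair is cis.
Working through the distinct placements yields 6 geometric isomers: F cis, Br trans; F trans, Br trans; F cis, Br cis (3 arrangements, 2 chiral); F trans, Br cis.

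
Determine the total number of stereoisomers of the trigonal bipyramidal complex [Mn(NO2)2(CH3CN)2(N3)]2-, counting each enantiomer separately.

A trigonal bipyramid has two axial and three equatorial sites, which are chemically inequivalent.
Placing the ligands in turn and identifying arrangements related by rotation or reflection leaves 5 distinct geometric isomers.
One of these lacks any improper symmetry element and so occurs as an enantiomeric pair, giving 5 + 1 = 6 stereoisomers in total.

6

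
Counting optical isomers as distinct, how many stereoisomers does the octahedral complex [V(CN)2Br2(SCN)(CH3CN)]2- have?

8

The six octahedral sites form three mutually perpendicular trans pairs.
There are 6 geometric isomers: CN cis, Br trans; CN trans, Br trans; CN cis, Br cis (3 arrangements, 2 chiral); CN trans, Br cis.
Of these, 2 lack any improper symmetry element and so occur as enantiomeric pairs, giving 6 + 2 = 8 stereoisomers in total.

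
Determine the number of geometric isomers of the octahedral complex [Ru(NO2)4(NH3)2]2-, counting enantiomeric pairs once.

There are 2 geometric isomers: NH3 trans; NH3 cis.

2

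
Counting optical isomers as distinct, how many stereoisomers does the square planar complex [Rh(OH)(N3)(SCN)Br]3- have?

In a square planar complex each vertex has one trans partner and two cis neighbours.
The distinct arrangements are (3 in all): (Br/OH trans, N3/SCN trans); (Br/SCN trans, N3/OH trans); (Br/N3 trans, OH/SCN trans).
Each arrangement has an internal mirror plane or centre of symmetry, so none is chiral.

3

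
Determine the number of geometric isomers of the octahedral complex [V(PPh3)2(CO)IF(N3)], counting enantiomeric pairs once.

An octahedron has six vertices in three trans pairs; every non-trans pair is cis.
Placing the ligands in turn and identifying arrangements related by rotation or reflection leaves 9 distinct geometric isomers.

9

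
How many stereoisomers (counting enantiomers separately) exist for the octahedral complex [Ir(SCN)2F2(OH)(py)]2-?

8

An octahedron has six vertices in three trans pairs; every non-trans pair is cis.
Systematic placement gives 6 geometric isomers: SCN cis, F trans; SCN trans, F trans; SCN cis, F cis (3 arrangements, 2 chiral); SCN trans, F cis.
Of these, 2 lack any improper symmetry element and so occur as enantiomeric pairs, giving 6 + 2 = 8 stereoisomers in total.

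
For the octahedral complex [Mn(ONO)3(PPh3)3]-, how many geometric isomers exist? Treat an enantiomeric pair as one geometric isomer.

2

The distinct arrangements are (2 in all): ONO mer; ONO fac.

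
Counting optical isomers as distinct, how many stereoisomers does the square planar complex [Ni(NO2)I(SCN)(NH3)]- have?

In a square planar complex each vertex has one trans partner and two cis neighbours.
The distinct arrangements are (3 in all): (I/NO2 trans, NH3/SCN trans); (I/SCN trans, NH3/NO2 trans); (I/NH3 trans, NO2/SCN trans).
Each arrangement has an internal mirror plane or centre of symmetry, so none is chiral.

3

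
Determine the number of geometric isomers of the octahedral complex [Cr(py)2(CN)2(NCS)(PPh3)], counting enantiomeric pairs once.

The six octahedral sites form three mutually perpendicular trans pairs.
Systematic placement gives 6 geometric isomers: py trans, CN trans; py cis, CN trans; py trans, CN cis; py cis, CN cis (3 arrangements, 2 chiral).

6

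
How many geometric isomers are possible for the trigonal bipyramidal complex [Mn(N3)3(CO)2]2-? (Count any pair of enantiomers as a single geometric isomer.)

In a trigonal bipyramid the two axial positions differ from the three equatorial ones.
Systematic placement gives 3 geometric isomers: CO both axial; CO one axial, one equatorial; CO both equatorial.

3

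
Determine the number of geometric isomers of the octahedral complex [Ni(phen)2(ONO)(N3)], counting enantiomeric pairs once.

An octahedron has six vertices in three trans pairs; every non-trans pair is cis.
Each phen is bidentate and must span two cis positions.
Systematic placement gives 2 geometric isomers: ONO and N3 mutually trans; ONO and N3 mutually cis (chiral).

2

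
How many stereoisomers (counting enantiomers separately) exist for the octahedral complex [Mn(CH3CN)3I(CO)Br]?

The distinct arrangements are (4 in all): CH3CN mer (3 arrangements); CH3CN fac (chiral).
One of these lacks any improper symmetry element and so occurs as an enantiomeric pair, giving 4 + 1 = 5 stereoisomers in total.

5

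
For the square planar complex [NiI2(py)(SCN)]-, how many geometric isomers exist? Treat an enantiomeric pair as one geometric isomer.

Systematic placement gives 2 geometric isomers: I cis; I trans.

2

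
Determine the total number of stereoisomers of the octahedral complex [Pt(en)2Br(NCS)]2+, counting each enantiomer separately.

3

In an octahedral complex each vertex has one trans partner and four cis neighbours.
Each en is bidentate and must span two cis positions.
There are 2 geometric isomers: Br and NCS mutually trans; Br and NCS mutually cis (chiral).
One of these lacks any improper symmetry element and so occurs as an enantiomeric pair, giving 2 + 1 = 3 stereoisomers in total.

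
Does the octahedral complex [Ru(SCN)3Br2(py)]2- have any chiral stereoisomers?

no

The six octahedral sites form three mutually perpendicular trans pairs.
The distinct arrangements are (3 in all): SCN mer, Br trans; SCN fac, Br cis; SCN mer, Br cis.
Each arrangement has an internal mirror plane or centre of symmetry, so none is chiral.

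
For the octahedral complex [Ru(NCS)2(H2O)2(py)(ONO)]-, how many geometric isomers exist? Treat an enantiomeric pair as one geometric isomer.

6

An octahedron has six vertices in three trans pairs; every non-trans pair is cis.
Working through the distinct placements yields 6 geometric isomers: NCS trans, H2O trans; NCS cis, H2O trans; NCS cis, H2O cis (3 arrangements, 2 chiral); NCS trans, H2O cis.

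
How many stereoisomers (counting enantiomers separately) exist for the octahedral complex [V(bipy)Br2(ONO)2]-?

In an octahedral complex each vertex has one trans partner and four cis neighbours.
Each bipy is bidentate and must span two cis positions.
The distinct arrangements are (3 in all): Br trans, ONO cis; Br cis, ONO cis (chiral); Br cis, ONO trans.
One of these lacks any improper symmetry element and so occurs as an enantiomeric pair, giving 3 + 1 = 4 stereoisomers in total.

4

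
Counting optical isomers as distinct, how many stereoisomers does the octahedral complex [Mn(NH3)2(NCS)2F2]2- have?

6

Systematic placement gives 5 geometric isomers: NH3 trans, NCS trans, F trans; NH3 cis, NCS cis, F trans; NH3 trans, NCS cis, F cis; NH3 cis, NCS cis, F cis (chiral); NH3 cis, NCS trans, F cis.
One of these lacks any improper symmetry element and so occurs as an enantiomeric pair, giving 5 + 1 = 6 stereoisomers in total.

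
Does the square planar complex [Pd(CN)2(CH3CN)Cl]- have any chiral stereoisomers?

A square has two trans pairs of vertices; adjacent vertices are cis.
The distinct arrangements are (2 in all): CN cis; CN trans.
Each arrangement has an internal mirror plane or centre of symmetry, so none is chiral.

no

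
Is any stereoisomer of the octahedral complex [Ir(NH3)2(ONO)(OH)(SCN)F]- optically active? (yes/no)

Placing the ligands in turn and identifying arrangements related by rotation or reflection leaves 9 distinct geometric isomers.
Of these, 6 lack any improper symmetry element and so occur as enantiomeric pairs, giving 9 + 6 = 15 stereoisomers in total.

yes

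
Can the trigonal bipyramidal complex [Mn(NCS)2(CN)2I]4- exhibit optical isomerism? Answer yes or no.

yes

A trigonal bipyramid has two axial and three equatorial sites, which are chemically inequivalent.
Placing the ligands in turn and identifying arrangements related by rotation or reflection leaves 5 distinct geometric isomers.
One of these lacks any improper symmetry element and so occurs as an enantiomeric pair, giving 5 + 1 = 6 stereoisomers in total.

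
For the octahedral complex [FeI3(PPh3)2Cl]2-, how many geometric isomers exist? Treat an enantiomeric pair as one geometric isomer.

In an octahedral complex each vertex has one trans partner and four cis neighbours.
Working through the distinct placements yields 3 geometric isomers: I mer, PPh3 trans; I fac, PPh3 cis; I mer, PPh3 cis.

3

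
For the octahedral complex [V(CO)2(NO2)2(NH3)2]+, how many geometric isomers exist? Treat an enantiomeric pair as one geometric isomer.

In an octahedral complex each vertex has one trans partner and four cis neighbours.
Working through the distinct placements yields 5 geometric isomers: CO trans, NO2 trans, NH3 trans; CO trans, NO2 cis, NH3 cis; CO cis, NO2 trans, NH3 cis; CO cis, NO2 cis, NH3 cis (chiral); CO cis, NO2 cis, NH3 trans.

5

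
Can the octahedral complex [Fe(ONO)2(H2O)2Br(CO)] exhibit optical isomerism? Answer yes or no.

The six octahedral sites form three mutually perpendicular trans pairs.
The distinct arrangements are (6 in all): ONO trans, H2O trans; ONO cis, H2O cis (3 arrangements, 2 chiral); ONO trans, H2O cis; ONO cis, H2O trans.
Of these, 2 lack any improper symmetry element and so occur as enantiomeric pairs, giving 6 + 2 = 8 stereoisomers in total.

yes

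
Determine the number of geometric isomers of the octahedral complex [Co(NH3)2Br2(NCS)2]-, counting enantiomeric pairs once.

An octahedron has six vertices in three trans pairs; every non-trans pair is cis.
Systematic placement gives 5 geometric isomers: NH3 trans, Br trans, NCS trans; NH3 cis, Br trans, NCS cis; NH3 trans, Br cis, NCS cis; NH3 cis, Br cis, NCS cis (chiral); NH3 cis, Br cis, NCS trans.

5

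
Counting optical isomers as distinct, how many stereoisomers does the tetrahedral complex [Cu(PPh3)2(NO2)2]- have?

In a tetrahedral complex all four positions are equivalent and every pair of ligands is adjacent — there is no cis/trans distinction.
Only one geometric arrangement is possible.

1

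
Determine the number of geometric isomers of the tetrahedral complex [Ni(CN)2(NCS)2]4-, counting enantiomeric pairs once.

1

In a tetrahedral complex all four positions are equivalent and every pair of ligands is adjacent — there is no cis/trans distinction.
Only one geometric arrangement is possible.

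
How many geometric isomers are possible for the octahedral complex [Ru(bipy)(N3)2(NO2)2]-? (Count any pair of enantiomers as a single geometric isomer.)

In an octahedral complex each vertex has one trans partner and four cis neighbours.
Each bipy is bidentate and must span two cis positions.
Working through the distinct placements yields 3 geometric isomers: N3 trans, NO2 cis; N3 cis, NO2 cis (chiral); N3 cis, NO2 trans.

3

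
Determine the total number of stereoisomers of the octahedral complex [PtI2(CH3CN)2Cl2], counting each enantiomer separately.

The six octahedral sites form three mutually perpendicular trans pairs.
The distinct arrangements are (5 in all): I trans, CH3CN trans, Cl trans; I cis, CH3CN trans, Cl cis; I trans, CH3CN cis, Cl cis; I cis, CH3CN cis, Cl cis (chiral); I cis, CH3CN cis, Cl trans.
One of these lacks any improper symmetry element and so occurs as an enantiomeric pair, giving 5 + 1 = 6 stereoisomers in total.

6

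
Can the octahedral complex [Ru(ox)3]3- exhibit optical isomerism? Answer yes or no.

yes

The six octahedral sites form three mutually perpendicular trans pairs.
Each ox is bidentate and must span two cis positions.
Only one geometric arrangement is possible; it has no improper symmetry element, so it exists as a pair of enantiomers (2 stereoisomers).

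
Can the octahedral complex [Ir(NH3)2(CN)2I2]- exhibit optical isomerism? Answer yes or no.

Working through the distinct placements yields 5 geometric isomers: NH3 trans, CN trans, I trans; NH3 cis, CN trans, I cis; NH3 trans, CN cis, I cis; NH3 cis, CN cis, I cis (chiral); NH3 cis, CN cis, I trans.
One of these lacks any improper symmetry element and so occurs as an enantiomeric pair, giving 5 + 1 = 6 stereoisomers in total.

yes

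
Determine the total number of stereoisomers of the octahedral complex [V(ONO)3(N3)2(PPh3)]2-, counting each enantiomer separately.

The six octahedral sites form three mutually perpendicular trans pairs.
There are 3 geometric isomers: ONO mer, N3 trans; ONO fac, N3 cis; ONO mer, N3 cis.
Each arrangement has an internal mirror plane or centre of symmetry, so none is chiral.

3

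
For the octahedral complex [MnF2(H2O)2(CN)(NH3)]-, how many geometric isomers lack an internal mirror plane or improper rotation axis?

2

The six octahedral sites form three mutually perpendicular trans pairs.
Systematic placement gives 6 geometric isomers: F cis, H2O cis (3 arrangements, 2 chiral); F cis, H2O trans; F trans, H2O cis; F trans, H2O trans.
Of these, 2 lack any improper symmetry element and so occur as enantiomeric pairs, giving 6 + 2 = 8 stereoisomers in total.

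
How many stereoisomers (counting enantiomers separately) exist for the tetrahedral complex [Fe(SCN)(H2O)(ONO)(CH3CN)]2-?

2

In a tetrahedral complex all four positions are equivalent and every pair of ligands is adjacent — there is no cis/trans distinction.
Only one geometric arrangement is possible; it has no improper symmetry element, so it exists as a pair of enantiomers (2 stereoisomers).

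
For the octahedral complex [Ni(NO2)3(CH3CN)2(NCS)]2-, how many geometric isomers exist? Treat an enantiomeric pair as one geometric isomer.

The distinct arrangements are (3 in all): NO2 mer, CH3CN trans; NO2 mer, CH3CN cis; NO2 fac, CH3CN cis.

3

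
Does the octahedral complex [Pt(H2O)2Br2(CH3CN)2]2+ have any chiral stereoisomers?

yes

In an octahedral complex each vertex has one trans partner and four cis neighbours.
Systematic placement gives 5 geometric isomers: H2O trans, Br trans, CH3CN trans; H2O cis, Br trans, CH3CN cis; H2O trans, Br cis, CH3CN cis; H2O cis, Br cis, CH3CN cis (chiral); H2O cis, Br cis, CH3CN trans.
One of these lacks any improper symmetry element and so occurs as an enantiomeric pair, giving 5 + 1 = 6 stereoisomers in total.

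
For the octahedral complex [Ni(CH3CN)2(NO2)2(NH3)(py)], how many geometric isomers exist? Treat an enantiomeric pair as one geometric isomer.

An octahedron has six vertices in three trans pairs; every non-trans pair is cis.
The distinct arrangements are (6 in all): CH3CN trans, NO2 cis; CH3CN trans, NO2 trans; CH3CN cis, NO2 cis (3 arrangements, 2 chiral); CH3CN cis, NO2 trans.

6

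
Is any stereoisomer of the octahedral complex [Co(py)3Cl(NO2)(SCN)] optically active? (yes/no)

The six octahedral sites form three mutually perpendicular trans pairs.
The distinct arrangements are (4 in all): py mer (3 arrangements); py fac (chiral).
One of these lacks any improper symmetry element and so occurs as an enantiomeric pair, giving 4 + 1 = 5 stereoisomers in total.

yes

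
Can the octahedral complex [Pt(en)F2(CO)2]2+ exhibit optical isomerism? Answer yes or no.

The six octahedral sites form three mutually perpendicular trans pairs.
Each en is bidentate and must span two cis positions.
Systematic placement gives 3 geometric isomers: F cis, CO trans; F cis, CO cis (chiral); F trans, CO cis.
One of these lacks any improper symmetry element and so occurs as an enantiomeric pair, giving 3 + 1 = 4 stereoisomers in total.

yes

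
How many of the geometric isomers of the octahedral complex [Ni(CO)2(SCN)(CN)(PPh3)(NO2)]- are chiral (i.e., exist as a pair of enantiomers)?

An octahedron has six vertices in three trans pairs; every non-trans pair is cis.
Placing the ligands in turn and identifying arrangements related by rotation or reflection leaves 9 distinct geometric isomers.
Of these, 6 lack any improper symmetry element and so occur as enantiomeric pairs, giving 9 + 6 = 15 stereoisomers in total.

6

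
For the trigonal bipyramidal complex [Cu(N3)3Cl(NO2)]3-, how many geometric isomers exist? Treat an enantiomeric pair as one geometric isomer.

4

In a trigonal bipyramid the two axial positions differ from the three equatorial ones.
Working through the distinct placements yields 4 geometric isomers: Cl axial, NO2 equatorial; Cl axial, NO2 axial; Cl equatorial, NO2 equatorial; Cl equatorial, NO2 axial.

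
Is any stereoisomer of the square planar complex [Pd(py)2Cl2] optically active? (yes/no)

A square has two trans pairs of vertices; adjacent vertices are cis.
The distinct arrangements are (2 in all): py cis; py trans.
Each arrangement has an internal mirror plane or centre of symmetry, so none is chiral.

no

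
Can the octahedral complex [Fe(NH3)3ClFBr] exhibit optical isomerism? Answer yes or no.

yes

An octahedron has six vertices in three trans pairs; every non-trans pair is cis.
Systematic placement gives 4 geometric isomers: NH3 mer (3 arrangements); NH3 fac (chiral).
One of these lacks any improper symmetry element and so occurs as an enantiomeric pair, giving 4 + 1 = 5 stereoisomers in total.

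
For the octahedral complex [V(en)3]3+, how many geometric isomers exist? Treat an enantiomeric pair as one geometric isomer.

Each en is bidentate and must span two cis positions.
Only one geometric arrangement is possible; it has no improper symmetry element, so it exists as a pair of enantiomers (2 stereoisomers).

1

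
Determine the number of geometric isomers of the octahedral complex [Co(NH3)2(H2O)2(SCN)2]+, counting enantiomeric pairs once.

An octahedron has six vertices in three trans pairs; every non-trans pair is cis.
Systematic placement gives 5 geometric isomers: NH3 trans, H2O trans, SCN trans; NH3 cis, H2O trans, SCN cis; NH3 cis, H2O cis, SCN trans; NH3 cis, H2O cis, SCN cis (chiral); NH3 trans, H2O cis, SCN cis.

5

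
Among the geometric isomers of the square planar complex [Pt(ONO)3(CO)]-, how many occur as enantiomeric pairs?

0

A square has two trans pairs of vertices; adjacent vertices are cis.
Only one geometric arrangement is possible.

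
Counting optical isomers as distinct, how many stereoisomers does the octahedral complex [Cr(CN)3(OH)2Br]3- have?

3

An octahedron has six vertices in three trans pairs; every non-trans pair is cis.
The distinct arrangements are (3 in all): CN mer, OH trans; CN fac, OH cis; CN mer, OH cis.
Each arrangement has an internal mirror plane or centre of symmetry, so none is chiral.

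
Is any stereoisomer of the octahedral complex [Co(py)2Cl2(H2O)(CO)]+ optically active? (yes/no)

The distinct arrangements are (6 in all): py trans, Cl cis; py cis, Cl cis (3 arrangements, 2 chiral); py trans, Cl trans; py cis, Cl trans.
Of these, 2 lack any improper symmetry element and so occur as enantiomeric pairs, giving 6 + 2 = 8 stereoisomers in total.

yes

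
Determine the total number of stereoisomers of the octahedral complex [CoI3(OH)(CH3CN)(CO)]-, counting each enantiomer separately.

5

There are 4 geometric isomers: I mer (3 arrangements); I fac (chiral).
One of these lacks any improper symmetry element and so occurs as an enantiomeric pair, giving 4 + 1 = 5 stereoisomers in total.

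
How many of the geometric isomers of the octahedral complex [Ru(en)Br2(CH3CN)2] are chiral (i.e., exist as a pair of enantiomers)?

Each en is bidentate and must span two cis positions.
The distinct arrangements are (3 in all): Br trans, CH3CN cis; Br cis, CH3CN cis (chiral); Br cis, CH3CN trans.
One of these lacks any improper symmetry element and so occurs as an enantiomeric pair, giving 3 + 1 = 4 stereoisomers in total.

1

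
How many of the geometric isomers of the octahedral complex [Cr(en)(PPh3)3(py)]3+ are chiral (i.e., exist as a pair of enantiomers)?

Each en is bidentate and must span two cis positions.
Working through the distinct placements yields 2 geometric isomers: PPh3 mer; PPh3 fac.
Each arrangement has an internal mirror plane or centre of symmetry, so none is chiral.

0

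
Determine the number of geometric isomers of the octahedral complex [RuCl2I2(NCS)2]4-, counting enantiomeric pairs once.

In an octahedral complex each vertex has one trans partner and four cis neighbours.
There are 5 geometric isomers: Cl trans, I trans, NCS trans; Cl trans, I cis, NCS cis; Cl cis, I cis, NCS trans; Cl cis, I cis, NCS cis (chiral); Cl cis, I trans, NCS cis.

5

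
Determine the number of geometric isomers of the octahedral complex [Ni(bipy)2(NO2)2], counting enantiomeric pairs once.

Each bipy is bidentate and must span two cis positions.
Systematic placement gives 2 geometric isomers: NO2 trans; NO2 cis (chiral).

2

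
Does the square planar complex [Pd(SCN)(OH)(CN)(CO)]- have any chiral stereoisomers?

A square has two trans pairs of vertices; adjacent vertices are cis.
The distinct arrangements are (3 in all): (CN/OH trans, CO/SCN trans); (CN/SCN trans, CO/OH trans); (CN/CO trans, OH/SCN trans).
Each arrangement has an internal mirror plane or centre of symmetry, so none is chiral.

no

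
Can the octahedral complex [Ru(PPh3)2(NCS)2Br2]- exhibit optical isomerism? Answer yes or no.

There are 5 geometric isomers: PPh3 trans, NCS trans, Br trans; PPh3 cis, NCS cis, Br trans; PPh3 trans, NCS cis, Br cis; PPh3 cis, NCS cis, Br cis (chiral); PPh3 cis, NCS trans, Br cis.
One of these lacks any improper symmetry element and so occurs as an enantiomeric pair, giving 5 + 1 = 6 stereoisomers in total.

yes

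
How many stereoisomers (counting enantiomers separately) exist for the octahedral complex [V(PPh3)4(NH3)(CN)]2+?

There are 2 geometric isomers: NH3 and CN mutually trans; NH3 and CN mutually cis.
Each arrangement has an internal mirror plane or centre of symmetry, so none is chiral.

2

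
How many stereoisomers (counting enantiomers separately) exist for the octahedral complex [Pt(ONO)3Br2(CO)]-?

3

There are 3 geometric isomers: ONO mer, Br trans; ONO mer, Br cis; ONO fac, Br cis.
Each arrangement has an internal mirror plane or centre of symmetry, so none is chiral.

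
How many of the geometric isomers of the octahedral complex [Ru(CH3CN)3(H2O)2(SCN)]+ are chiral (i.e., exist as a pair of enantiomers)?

In an octahedral complex each vertex has one trans partner and four cis neighbours.
There are 3 geometric isomers: CH3CN mer, H2O cis; CH3CN mer, H2O trans; CH3CN fac, H2O cis.
Each arrangement has an internal mirror plane or centre of symmetry, so none is chiral.

0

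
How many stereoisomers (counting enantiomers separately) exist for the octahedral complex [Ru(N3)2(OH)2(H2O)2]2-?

6

An octahedron has six vertices in three trans pairs; every non-trans pair is cis.
Working through the distinct placements yields 5 geometric isomers: N3 trans, OH trans, H2O trans; N3 cis, OH cis, H2O trans; N3 cis, OH trans, H2O cis; N3 cis, OH cis, H2O cis (chiral); N3 trans, OH cis, H2O cis.
One of these lacks any improper symmetry element and so occurs as an enantiomeric pair, giving 5 + 1 = 6 stereoisomers in total.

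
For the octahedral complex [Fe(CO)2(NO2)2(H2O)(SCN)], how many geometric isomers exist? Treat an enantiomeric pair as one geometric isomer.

6

The six octahedral sites form three mutually perpendicular trans pairs.
Systematic placement gives 6 geometric isomers: CO trans, NO2 cis; CO trans, NO2 trans; CO cis, NO2 cis (3 arrangements, 2 chiral); CO cis, NO2 trans.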